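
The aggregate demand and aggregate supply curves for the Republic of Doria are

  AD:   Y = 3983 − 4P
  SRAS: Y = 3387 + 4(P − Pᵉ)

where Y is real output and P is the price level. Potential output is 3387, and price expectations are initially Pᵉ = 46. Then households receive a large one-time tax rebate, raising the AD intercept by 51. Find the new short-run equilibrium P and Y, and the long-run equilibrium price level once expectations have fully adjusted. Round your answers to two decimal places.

Short run: P = 103.88, Y = 3618.50. Long run: P = 161.75.

AD shifts right: new AD is Y = 4034 − 4P. With Pᵉ = 46, SRAS is Y = 3203 + 4P.
Short run: 4034 − 4P = 3203 + 4P gives 831 = 8P, so P = 103.88 and Y = 4034 − 4P = 3618.50.
Y = 3618.50 is above potential 3387; expectations adjust and SRAS shifts left until Y = 3387.
Long run: on the new AD curve, 3387 = 4034 − 4P gives P = 161.75.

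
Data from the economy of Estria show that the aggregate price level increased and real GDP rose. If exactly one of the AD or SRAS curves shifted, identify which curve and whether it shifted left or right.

AD shifted right

P rose and Y rose. An AD shift moves P and Y in the same direction; an SRAS shift moves them in opposite directions.
Here P and Y moved in the same direction, so the AD curve shifted.
Since Y rose, AD shifted right.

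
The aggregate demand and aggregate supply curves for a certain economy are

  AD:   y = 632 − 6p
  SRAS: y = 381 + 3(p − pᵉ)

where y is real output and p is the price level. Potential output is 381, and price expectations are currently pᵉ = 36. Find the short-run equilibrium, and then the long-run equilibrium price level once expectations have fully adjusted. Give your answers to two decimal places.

Short run: p = 39.89, y = 392.67. Long run: p = 41.83.

Short run: with pᵉ = 36, SRAS is y = 273 + 3p. Setting AD = SRAS gives 359 = 9p, so p = 39.89 and y = 632 − 6p = 392.67.
Output 392.67 is above potential 381, so over time expected prices rise and SRAS shifts left until y returns to 381.
Long run: y = 381 on the AD curve gives 381 = 632 − 6p, so p = 41.83.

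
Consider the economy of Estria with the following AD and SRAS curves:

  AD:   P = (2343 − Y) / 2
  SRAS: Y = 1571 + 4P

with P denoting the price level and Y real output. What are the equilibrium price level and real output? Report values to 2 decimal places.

P = 128.67, Y = 2085.67

Rearrange AD to Y = 2343 − 2P.
Set AD = SRAS: 2343 − 2P = 1571 + 4P, so 772 = 6P and P = 128.67.
Substituting into AD, Y = 2343 − 2P = 2085.67.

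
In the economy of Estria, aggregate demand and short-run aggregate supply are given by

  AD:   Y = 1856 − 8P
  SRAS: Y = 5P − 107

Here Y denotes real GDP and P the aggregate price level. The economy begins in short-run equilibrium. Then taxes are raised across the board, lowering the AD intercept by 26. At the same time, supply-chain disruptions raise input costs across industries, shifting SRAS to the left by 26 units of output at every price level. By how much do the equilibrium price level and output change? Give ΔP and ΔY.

After both shocks: AD is Y = 1830 − 8P and SRAS is Y = 5P − 133.
Setting them equal: 1963 = 13P, so P = 151.
Y = 1830 − 8·151 = 622.
Initially P = 151, Y = 648, so ΔP = +0 and ΔY = -26.

ΔP = +0, ΔY = -26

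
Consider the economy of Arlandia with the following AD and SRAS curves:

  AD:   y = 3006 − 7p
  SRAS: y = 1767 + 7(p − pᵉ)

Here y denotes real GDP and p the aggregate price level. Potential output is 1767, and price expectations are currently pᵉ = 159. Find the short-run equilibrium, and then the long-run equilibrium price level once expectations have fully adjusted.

Short run: p = 168, y = 1830. Long run: p = 177.

Short run: with pᵉ = 159, SRAS is y = 654 + 7p. Setting AD = SRAS gives 2352 = 14p, so p = 168 and y = 3006 − 7·168 = 1830.
Output 1830 is above potential 1767, so over time expected prices rise and SRAS shifts left until y returns to 1767.
Long run: y = 1767 on the AD curve gives 1767 = 3006 − 7p, so p = 177.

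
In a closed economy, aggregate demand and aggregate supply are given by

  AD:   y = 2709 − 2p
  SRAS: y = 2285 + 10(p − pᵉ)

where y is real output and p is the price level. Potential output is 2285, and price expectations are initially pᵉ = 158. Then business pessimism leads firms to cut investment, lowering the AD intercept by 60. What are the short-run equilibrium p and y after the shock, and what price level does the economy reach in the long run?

Short run: p = 162, y = 2325. Long run: p = 182.

AD shifts left: new AD is y = 2649 − 2p. With pᵉ = 158, SRAS is y = 705 + 10p.
Short run: 2649 − 2p = 705 + 10p gives 1944 = 12p, so p = 162 and y = 2649 − 2·162 = 2325.
y = 2325 is above potential 2285; expectations adjust and SRAS shifts left until y = 2285.
Long run: on the new AD curve, 2285 = 2649 − 2p gives p = 182.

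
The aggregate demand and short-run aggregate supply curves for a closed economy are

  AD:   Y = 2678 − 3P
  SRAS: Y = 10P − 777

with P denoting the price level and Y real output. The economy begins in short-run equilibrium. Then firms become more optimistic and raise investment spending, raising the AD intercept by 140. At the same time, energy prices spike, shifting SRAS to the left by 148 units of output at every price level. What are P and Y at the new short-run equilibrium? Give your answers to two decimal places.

P = 287.92, Y = 1954.23

After both shocks: AD is Y = 2818 − 3P and SRAS is Y = 10P − 925.
Setting them equal: 3743 = 13P, so P = 287.92.
Substituting into AD, Y = 1954.23.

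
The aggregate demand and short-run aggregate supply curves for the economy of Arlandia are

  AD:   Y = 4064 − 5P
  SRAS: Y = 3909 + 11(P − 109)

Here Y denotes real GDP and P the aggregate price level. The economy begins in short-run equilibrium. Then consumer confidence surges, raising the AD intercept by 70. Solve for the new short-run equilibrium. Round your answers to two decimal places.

This is a positive demand shock: AD shifts right.
New AD: Y = 4134 − 5P.
SRAS can be written Y = 2710 + 11P.
Set AD = SRAS: 4134 − 5P = 2710 + 11P, so 1424 = 16P and P = 89.00.
Substituting into AD, Y = 3689.00.

P = 89.00, Y = 3689.00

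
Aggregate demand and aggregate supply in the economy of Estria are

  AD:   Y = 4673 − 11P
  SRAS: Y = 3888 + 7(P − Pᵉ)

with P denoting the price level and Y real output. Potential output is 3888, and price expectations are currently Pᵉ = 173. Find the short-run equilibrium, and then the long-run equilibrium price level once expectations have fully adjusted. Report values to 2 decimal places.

Short run: with Pᵉ = 173, SRAS is Y = 2677 + 7P. Setting AD = SRAS gives 1996 = 18P, so P = 110.89 and Y = 4673 − 11P = 3453.22.
Output 3453.22 is below potential 3888, so over time expected prices fall and SRAS shifts right until Y returns to 3888.
Long run: Y = 3888 on the AD curve gives 3888 = 4673 − 11P, so P = 71.36.

Short run: P = 110.89, Y = 3453.22. Long run: P = 71.36.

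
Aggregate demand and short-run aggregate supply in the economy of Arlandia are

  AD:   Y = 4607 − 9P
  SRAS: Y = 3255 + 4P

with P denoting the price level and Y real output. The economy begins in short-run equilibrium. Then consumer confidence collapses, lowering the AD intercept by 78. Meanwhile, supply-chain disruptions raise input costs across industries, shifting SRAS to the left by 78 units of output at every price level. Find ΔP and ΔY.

After both shocks: AD is Y = 4529 − 9P and SRAS is Y = 3177 + 4P.
Setting them equal: 1352 = 13P, so P = 104.
Y = 4529 − 9·104 = 3593.
Initially P = 104, Y = 3671, so ΔP = +0 and ΔY = -78.

ΔP = +0, ΔY = -78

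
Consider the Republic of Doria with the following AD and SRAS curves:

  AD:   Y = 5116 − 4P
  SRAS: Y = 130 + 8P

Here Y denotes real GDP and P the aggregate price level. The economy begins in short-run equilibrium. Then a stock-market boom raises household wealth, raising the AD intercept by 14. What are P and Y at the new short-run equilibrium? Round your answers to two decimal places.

P = 416.67, Y = 3463.33

This is a positive demand shock: AD shifts right.
New AD: Y = 5130 − 4P.
Set AD = SRAS: 5130 − 4P = 130 + 8P, so 5000 = 12P and P = 416.67.
Substituting into AD, Y = 3463.33.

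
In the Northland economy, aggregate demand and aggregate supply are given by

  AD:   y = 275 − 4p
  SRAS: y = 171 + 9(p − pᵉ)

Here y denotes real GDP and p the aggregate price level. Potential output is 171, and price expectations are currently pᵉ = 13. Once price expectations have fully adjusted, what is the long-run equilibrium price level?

Short run: with pᵉ = 13, SRAS is y = 54 + 9p. Setting AD = SRAS gives 221 = 13p, so p = 17 and y = 275 − 4·17 = 207.
Output 207 is above potential 171, so over time expected prices rise and SRAS shifts left until y returns to 171.
Long run: y = 171 on the AD curve gives 171 = 275 − 4p, so p = 26.

Long-run p = 26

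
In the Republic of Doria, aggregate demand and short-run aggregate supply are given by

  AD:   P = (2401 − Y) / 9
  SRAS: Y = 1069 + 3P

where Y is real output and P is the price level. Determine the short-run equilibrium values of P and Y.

P = 111, Y = 1402

Rearrange AD to Y = 2401 − 9P.
Set AD = SRAS: 2401 − 9P = 1069 + 3P, so 1332 = 12P and P = 111.
Then Y = 2401 − 9·111 = 1402.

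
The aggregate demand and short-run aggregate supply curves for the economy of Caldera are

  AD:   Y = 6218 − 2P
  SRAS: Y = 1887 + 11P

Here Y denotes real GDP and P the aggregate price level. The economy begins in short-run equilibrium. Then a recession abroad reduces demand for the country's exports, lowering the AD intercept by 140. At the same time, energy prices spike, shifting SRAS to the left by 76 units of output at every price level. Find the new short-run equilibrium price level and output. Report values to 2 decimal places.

P = 328.23, Y = 5421.54

After both shocks: AD is Y = 6078 − 2P and SRAS is Y = 1811 + 11P.
Setting them equal: 4267 = 13P, so P = 328.23.
Substituting into AD, Y = 5421.54.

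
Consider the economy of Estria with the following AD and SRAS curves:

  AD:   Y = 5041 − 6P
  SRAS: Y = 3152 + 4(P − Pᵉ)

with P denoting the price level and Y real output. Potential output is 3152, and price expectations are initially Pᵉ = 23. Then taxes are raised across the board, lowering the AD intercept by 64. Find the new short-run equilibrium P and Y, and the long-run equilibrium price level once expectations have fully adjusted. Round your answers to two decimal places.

Short run: P = 191.70, Y = 3826.80. Long run: P = 304.17.

AD shifts left: new AD is Y = 4977 − 6P. With Pᵉ = 23, SRAS is Y = 3060 + 4P.
Short run: 4977 − 6P = 3060 + 4P gives 1917 = 10P, so P = 191.70 and Y = 4977 − 6P = 3826.80.
Y = 3826.80 is above potential 3152; expectations adjust and SRAS shifts left until Y = 3152.
Long run: on the new AD curve, 3152 = 4977 − 6P gives P = 304.17.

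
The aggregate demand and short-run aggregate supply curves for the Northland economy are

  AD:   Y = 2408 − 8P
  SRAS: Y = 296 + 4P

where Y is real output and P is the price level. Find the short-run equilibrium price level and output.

Set AD = SRAS: 2408 − 8P = 296 + 4P, so 2112 = 12P and P = 176.
Then Y = 2408 − 8·176 = 1000.

P = 176, Y = 1000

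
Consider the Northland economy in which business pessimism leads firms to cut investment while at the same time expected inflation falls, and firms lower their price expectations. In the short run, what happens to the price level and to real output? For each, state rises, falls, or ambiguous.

The first event is a negative demand shock: AD shifts left, which by itself pushes P down and Y down.
The second is a favourable supply shock: SRAS shifts right, which by itself pushes P down and Y up.
Both shocks push P down, so P falls. The two shocks push Y in opposite directions, so the effect on Y is ambiguous.

Price level: falls; output: ambiguous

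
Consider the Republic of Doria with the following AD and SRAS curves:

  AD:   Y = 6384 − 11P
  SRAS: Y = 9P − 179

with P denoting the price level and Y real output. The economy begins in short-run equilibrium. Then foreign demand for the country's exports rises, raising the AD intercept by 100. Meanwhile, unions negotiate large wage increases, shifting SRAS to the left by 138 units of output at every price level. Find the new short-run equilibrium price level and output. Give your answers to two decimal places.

After both shocks: AD is Y = 6484 − 11P and SRAS is Y = 9P − 317.
Setting them equal: 6801 = 20P, so P = 340.05.
Substituting into AD, Y = 2743.45.

P = 340.05, Y = 2743.45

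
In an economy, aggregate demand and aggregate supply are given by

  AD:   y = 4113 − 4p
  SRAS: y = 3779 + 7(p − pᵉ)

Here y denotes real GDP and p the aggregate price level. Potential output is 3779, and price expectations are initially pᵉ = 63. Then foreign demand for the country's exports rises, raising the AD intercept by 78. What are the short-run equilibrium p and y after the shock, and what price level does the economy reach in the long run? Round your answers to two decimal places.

Short run: p = 77.55, y = 3880.82. Long run: p = 103.00.

AD shifts right: new AD is y = 4191 − 4p. With pᵉ = 63, SRAS is y = 3338 + 7p.
Short run: 4191 − 4p = 3338 + 7p gives 853 = 11p, so p = 77.55 and y = 4191 − 4p = 3880.82.
y = 3880.82 is above potential 3779; expectations adjust and SRAS shifts left until y = 3779.
Long run: on the new AD curve, 3779 = 4191 − 4p gives p = 103.00.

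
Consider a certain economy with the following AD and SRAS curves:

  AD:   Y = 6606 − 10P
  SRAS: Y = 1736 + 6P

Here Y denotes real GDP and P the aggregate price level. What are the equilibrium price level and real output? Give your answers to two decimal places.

P = 304.38, Y = 3562.25

Set AD = SRAS: 6606 − 10P = 1736 + 6P, so 4870 = 16P and P = 304.38.
Substituting into AD, Y = 6606 − 10P = 3562.25.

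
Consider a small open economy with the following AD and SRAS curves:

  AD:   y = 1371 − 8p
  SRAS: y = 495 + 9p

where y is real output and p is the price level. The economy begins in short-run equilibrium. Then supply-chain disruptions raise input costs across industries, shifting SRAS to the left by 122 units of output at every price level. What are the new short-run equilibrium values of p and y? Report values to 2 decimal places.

This is a negative supply shock: SRAS shifts left.
New SRAS: y = 373 + 9p.
Set AD = SRAS: 1371 − 8p = 373 + 9p, so 998 = 17p and p = 58.71.
Substituting into AD, y = 901.35.

p = 58.71, y = 901.35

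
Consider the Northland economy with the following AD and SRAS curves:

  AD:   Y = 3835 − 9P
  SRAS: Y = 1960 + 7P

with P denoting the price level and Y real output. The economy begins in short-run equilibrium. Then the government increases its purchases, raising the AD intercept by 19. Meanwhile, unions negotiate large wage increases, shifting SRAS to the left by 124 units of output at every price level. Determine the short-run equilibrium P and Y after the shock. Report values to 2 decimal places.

After both shocks: AD is Y = 3854 − 9P and SRAS is Y = 1836 + 7P.
Setting them equal: 2018 = 16P, so P = 126.13.
Substituting into AD, Y = 2718.88.

P = 126.13, Y = 2718.88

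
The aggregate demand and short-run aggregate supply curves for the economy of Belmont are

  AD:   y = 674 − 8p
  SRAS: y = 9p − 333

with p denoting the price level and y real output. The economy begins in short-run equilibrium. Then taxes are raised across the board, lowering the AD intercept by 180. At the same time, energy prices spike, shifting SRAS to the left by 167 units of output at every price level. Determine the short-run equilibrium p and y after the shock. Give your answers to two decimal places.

p = 58.47, y = 26.24

After both shocks: AD is y = 494 − 8p and SRAS is y = 9p − 500.
Setting them equal: 994 = 17p, so p = 58.47.
Substituting into AD, y = 26.24.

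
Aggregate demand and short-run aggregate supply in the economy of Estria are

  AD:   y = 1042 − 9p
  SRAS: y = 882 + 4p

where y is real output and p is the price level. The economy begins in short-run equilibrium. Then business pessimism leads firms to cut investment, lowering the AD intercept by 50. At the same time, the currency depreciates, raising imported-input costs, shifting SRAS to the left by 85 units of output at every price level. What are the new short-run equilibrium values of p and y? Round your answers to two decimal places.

p = 15.00, y = 857.00

After both shocks: AD is y = 992 − 9p and SRAS is y = 797 + 4p.
Setting them equal: 195 = 13p, so p = 15.00.
Substituting into AD, y = 857.00.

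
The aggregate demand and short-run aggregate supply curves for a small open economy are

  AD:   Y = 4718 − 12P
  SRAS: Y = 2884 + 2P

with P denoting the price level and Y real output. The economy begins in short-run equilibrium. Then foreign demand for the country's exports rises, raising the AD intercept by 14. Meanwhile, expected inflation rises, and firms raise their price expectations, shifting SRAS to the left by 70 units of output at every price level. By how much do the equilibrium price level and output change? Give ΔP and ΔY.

After both shocks: AD is Y = 4732 − 12P and SRAS is Y = 2814 + 2P.
Setting them equal: 1918 = 14P, so P = 137.
Y = 4732 − 12·137 = 3088.
Initially P = 131, Y = 3146, so ΔP = +6 and ΔY = -58.

ΔP = +6, ΔY = -58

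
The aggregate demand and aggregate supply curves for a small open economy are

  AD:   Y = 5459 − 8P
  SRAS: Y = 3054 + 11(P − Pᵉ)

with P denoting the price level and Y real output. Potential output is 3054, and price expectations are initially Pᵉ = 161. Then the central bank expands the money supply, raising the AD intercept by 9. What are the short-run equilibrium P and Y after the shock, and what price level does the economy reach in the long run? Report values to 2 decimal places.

AD shifts right: new AD is Y = 5468 − 8P. With Pᵉ = 161, SRAS is Y = 1283 + 11P.
Short run: 5468 − 8P = 1283 + 11P gives 4185 = 19P, so P = 220.26 and Y = 5468 − 8P = 3705.89.
Y = 3705.89 is above potential 3054; expectations adjust and SRAS shifts left until Y = 3054.
Long run: on the new AD curve, 3054 = 5468 − 8P gives P = 301.75.

Short run: P = 220.26, Y = 3705.89. Long run: P = 301.75.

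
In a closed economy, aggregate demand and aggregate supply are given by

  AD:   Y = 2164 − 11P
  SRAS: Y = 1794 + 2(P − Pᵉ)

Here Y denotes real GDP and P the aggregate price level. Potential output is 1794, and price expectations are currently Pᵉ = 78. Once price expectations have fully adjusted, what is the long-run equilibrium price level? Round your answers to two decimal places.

Long-run P = 33.64

Short run: with Pᵉ = 78, SRAS is Y = 1638 + 2P. Setting AD = SRAS gives 526 = 13P, so P = 40.46 and Y = 2164 − 11P = 1718.92.
Output 1718.92 is below potential 1794, so over time expected prices fall and SRAS shifts right until Y returns to 1794.
Long run: Y = 1794 on the AD curve gives 1794 = 2164 − 11P, so P = 33.64.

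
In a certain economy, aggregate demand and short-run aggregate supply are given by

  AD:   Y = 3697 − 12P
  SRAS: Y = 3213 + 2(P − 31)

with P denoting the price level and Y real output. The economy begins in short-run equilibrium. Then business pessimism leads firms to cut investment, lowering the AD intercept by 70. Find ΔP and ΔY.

This is a negative demand shock: AD shifts left.
New AD: Y = 3627 − 12P.
SRAS can be written Y = 3151 + 2P.
Set AD = SRAS: 3627 − 12P = 3151 + 2P, so 476 = 14P and P = 34.
Y = 3627 − 12·34 = 3219.
Initially P = 39, Y = 3229, so ΔP = -5 and ΔY = -10.

ΔP = -5, ΔY = -10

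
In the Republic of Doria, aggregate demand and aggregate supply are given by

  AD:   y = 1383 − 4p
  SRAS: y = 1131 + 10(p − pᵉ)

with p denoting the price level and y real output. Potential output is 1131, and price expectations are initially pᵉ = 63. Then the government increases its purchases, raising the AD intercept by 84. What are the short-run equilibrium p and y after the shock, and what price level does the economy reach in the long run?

AD shifts right: new AD is y = 1467 − 4p. With pᵉ = 63, SRAS is y = 501 + 10p.
Short run: 1467 − 4p = 501 + 10p gives 966 = 14p, so p = 69 and y = 1467 − 4·69 = 1191.
y = 1191 is above potential 1131; expectations adjust and SRAS shifts left until y = 1131.
Long run: on the new AD curve, 1131 = 1467 − 4p gives p = 84.

Short run: p = 69, y = 1191. Long run: p = 84.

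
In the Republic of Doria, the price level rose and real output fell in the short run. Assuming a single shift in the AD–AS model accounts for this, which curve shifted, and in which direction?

SRAS shifted left

P rose and Y fell. An AD shift moves P and Y in the same direction; an SRAS shift moves them in opposite directions.
Here P and Y moved in opposite directions, so the SRAS curve shifted.
Since Y fell, SRAS shifted left.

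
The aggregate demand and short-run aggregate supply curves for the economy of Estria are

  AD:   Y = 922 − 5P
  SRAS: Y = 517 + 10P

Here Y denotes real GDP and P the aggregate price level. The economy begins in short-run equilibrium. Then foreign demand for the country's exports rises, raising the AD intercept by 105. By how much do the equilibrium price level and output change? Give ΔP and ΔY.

ΔP = +7, ΔY = +70

This is a positive demand shock: AD shifts right.
New AD: Y = 1027 − 5P.
Set AD = SRAS: 1027 − 5P = 517 + 10P, so 510 = 15P and P = 34.
Y = 1027 − 5·34 = 857.
Initially P = 27, Y = 787, so ΔP = +7 and ΔY = +70.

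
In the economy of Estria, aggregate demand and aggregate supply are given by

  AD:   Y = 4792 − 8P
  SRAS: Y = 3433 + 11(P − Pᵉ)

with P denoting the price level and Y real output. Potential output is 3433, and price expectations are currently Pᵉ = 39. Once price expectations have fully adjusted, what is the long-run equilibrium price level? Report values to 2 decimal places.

Short run: with Pᵉ = 39, SRAS is Y = 3004 + 11P. Setting AD = SRAS gives 1788 = 19P, so P = 94.11 and Y = 4792 − 8P = 4039.16.
Output 4039.16 is above potential 3433, so over time expected prices rise and SRAS shifts left until Y returns to 3433.
Long run: Y = 3433 on the AD curve gives 3433 = 4792 − 8P, so P = 169.88.

Long-run P = 169.88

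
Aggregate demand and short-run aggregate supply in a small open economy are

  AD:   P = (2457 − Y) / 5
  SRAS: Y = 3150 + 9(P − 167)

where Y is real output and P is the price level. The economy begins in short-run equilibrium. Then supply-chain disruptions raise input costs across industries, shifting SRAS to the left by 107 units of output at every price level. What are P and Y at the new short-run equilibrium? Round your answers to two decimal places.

This is a negative supply shock: SRAS shifts left.
New SRAS: Y = 1540 + 9P.
Set AD = SRAS: 2457 − 5P = 1540 + 9P, so 917 = 14P and P = 65.50.
Substituting into AD, Y = 2129.50.

P = 65.50, Y = 2129.50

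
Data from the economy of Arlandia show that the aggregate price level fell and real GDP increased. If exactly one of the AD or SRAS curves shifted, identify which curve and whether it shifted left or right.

SRAS shifted right

P fell and Y rose. An AD shift moves P and Y in the same direction; an SRAS shift moves them in opposite directions.
Here P and Y moved in opposite directions, so the SRAS curve shifted.
Since Y rose, SRAS shifted right.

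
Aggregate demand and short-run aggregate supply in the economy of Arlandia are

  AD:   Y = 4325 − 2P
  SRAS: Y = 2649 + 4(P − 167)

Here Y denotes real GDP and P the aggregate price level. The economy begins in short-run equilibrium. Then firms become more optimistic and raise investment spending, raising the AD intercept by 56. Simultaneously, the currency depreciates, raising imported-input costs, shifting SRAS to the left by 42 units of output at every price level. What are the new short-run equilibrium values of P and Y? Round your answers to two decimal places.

P = 407.00, Y = 3567.00

After both shocks: AD is Y = 4381 − 2P and SRAS is Y = 1939 + 4P.
Setting them equal: 2442 = 6P, so P = 407.00.
Substituting into AD, Y = 3567.00.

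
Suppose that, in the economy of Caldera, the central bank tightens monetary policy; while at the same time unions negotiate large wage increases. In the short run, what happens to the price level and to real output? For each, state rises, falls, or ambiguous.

The first event is a negative demand shock: AD shifts left, which by itself pushes P down and Y down.
The second is an adverse supply shock: SRAS shifts left, which by itself pushes P up and Y down.
The two shocks push P in opposite directions, so the effect on P is ambiguous. Both shocks push Y down, so Y falls.

Price level: ambiguous; output: falls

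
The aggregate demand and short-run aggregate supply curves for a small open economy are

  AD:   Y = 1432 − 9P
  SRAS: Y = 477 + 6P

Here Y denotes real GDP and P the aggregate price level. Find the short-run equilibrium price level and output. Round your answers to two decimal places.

P = 63.67, Y = 859.00

Set AD = SRAS: 1432 − 9P = 477 + 6P, so 955 = 15P and P = 63.67.
Substituting into AD, Y = 1432 − 9P = 859.00.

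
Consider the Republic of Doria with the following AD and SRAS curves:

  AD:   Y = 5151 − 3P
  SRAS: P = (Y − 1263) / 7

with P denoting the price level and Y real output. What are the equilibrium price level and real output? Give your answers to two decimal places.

Rearrange SRAS to Y = 1263 + 7P.
Set AD = SRAS: 5151 − 3P = 1263 + 7P, so 3888 = 10P and P = 388.80.
Substituting into AD, Y = 5151 − 3P = 3984.60.

P = 388.80, Y = 3984.60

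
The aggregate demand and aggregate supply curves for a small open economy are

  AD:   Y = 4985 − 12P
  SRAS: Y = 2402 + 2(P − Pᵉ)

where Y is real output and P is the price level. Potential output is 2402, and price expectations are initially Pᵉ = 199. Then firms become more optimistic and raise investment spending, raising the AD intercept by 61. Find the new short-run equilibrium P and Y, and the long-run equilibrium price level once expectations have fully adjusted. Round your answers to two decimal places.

AD shifts right: new AD is Y = 5046 − 12P. With Pᵉ = 199, SRAS is Y = 2004 + 2P.
Short run: 5046 − 12P = 2004 + 2P gives 3042 = 14P, so P = 217.29 and Y = 5046 − 12P = 2438.57.
Y = 2438.57 is above potential 2402; expectations adjust and SRAS shifts left until Y = 2402.
Long run: on the new AD curve, 2402 = 5046 − 12P gives P = 220.33.

Short run: P = 217.29, Y = 2438.57. Long run: P = 220.33.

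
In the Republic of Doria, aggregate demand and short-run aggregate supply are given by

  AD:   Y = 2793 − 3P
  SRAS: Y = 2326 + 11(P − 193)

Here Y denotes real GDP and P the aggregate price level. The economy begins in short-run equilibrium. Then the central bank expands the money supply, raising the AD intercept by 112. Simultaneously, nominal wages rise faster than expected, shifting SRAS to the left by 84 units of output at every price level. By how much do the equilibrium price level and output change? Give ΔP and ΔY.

After both shocks: AD is Y = 2905 − 3P and SRAS is Y = 119 + 11P.
Setting them equal: 2786 = 14P, so P = 199.
Y = 2905 − 3·199 = 2308.
Initially P = 185, Y = 2238, so ΔP = +14 and ΔY = +70.

ΔP = +14, ΔY = +70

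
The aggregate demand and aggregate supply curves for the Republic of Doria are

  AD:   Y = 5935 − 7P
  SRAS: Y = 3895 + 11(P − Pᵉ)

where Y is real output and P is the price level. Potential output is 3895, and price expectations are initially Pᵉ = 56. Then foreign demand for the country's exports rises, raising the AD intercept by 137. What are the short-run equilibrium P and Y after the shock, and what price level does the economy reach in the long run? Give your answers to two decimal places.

Short run: P = 155.17, Y = 4985.83. Long run: P = 311.00.

AD shifts right: new AD is Y = 6072 − 7P. With Pᵉ = 56, SRAS is Y = 3279 + 11P.
Short run: 6072 − 7P = 3279 + 11P gives 2793 = 18P, so P = 155.17 and Y = 6072 − 7P = 4985.83.
Y = 4985.83 is above potential 3895; expectations adjust and SRAS shifts left until Y = 3895.
Long run: on the new AD curve, 3895 = 6072 − 7P gives P = 311.00.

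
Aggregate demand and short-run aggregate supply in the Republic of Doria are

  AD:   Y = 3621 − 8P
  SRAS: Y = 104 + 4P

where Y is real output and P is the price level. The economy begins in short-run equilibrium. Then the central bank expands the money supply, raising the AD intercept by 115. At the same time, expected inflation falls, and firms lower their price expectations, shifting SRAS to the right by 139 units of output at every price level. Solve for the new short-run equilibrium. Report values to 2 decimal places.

After both shocks: AD is Y = 3736 − 8P and SRAS is Y = 243 + 4P.
Setting them equal: 3493 = 12P, so P = 291.08.
Substituting into AD, Y = 1407.33.

P = 291.08, Y = 1407.33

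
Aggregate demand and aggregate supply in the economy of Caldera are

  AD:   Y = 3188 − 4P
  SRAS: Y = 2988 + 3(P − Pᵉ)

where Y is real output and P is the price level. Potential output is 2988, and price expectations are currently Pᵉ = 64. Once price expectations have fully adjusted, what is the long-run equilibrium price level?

Long-run P = 50

Short run: with Pᵉ = 64, SRAS is Y = 2796 + 3P. Setting AD = SRAS gives 392 = 7P, so P = 56 and Y = 3188 − 4·56 = 2964.
Output 2964 is below potential 2988, so over time expected prices fall and SRAS shifts right until Y returns to 2988.
Long run: Y = 2988 on the AD curve gives 2988 = 3188 − 4P, so P = 50.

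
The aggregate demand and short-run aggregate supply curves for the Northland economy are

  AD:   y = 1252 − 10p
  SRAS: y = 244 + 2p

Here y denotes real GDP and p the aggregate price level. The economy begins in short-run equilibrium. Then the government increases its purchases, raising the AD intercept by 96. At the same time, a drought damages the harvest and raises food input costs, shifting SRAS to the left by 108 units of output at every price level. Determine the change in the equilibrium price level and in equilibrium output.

Δp = +17, Δy = -74

After both shocks: AD is y = 1348 − 10p and SRAS is y = 136 + 2p.
Setting them equal: 1212 = 12p, so p = 101.
y = 1348 − 10·101 = 338.
Initially p = 84, y = 412, so Δp = +17 and Δy = -74.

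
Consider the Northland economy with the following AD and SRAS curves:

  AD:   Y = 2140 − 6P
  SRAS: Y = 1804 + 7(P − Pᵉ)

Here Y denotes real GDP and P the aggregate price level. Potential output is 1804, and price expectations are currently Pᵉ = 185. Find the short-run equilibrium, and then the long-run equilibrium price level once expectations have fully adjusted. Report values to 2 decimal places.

Short run: with Pᵉ = 185, SRAS is Y = 509 + 7P. Setting AD = SRAS gives 1631 = 13P, so P = 125.46 and Y = 2140 − 6P = 1387.23.
Output 1387.23 is below potential 1804, so over time expected prices fall and SRAS shifts right until Y returns to 1804.
Long run: Y = 1804 on the AD curve gives 1804 = 2140 − 6P, so P = 56.00.

Short run: P = 125.46, Y = 1387.23. Long run: P = 56.00.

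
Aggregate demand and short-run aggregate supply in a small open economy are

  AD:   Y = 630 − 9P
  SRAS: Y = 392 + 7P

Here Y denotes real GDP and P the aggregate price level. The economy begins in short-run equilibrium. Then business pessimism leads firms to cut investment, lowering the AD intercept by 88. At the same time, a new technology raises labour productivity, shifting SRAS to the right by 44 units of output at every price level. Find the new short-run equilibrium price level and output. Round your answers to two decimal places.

P = 6.63, Y = 482.38

After both shocks: AD is Y = 542 − 9P and SRAS is Y = 436 + 7P.
Setting them equal: 106 = 16P, so P = 6.63.
Substituting into AD, Y = 482.38.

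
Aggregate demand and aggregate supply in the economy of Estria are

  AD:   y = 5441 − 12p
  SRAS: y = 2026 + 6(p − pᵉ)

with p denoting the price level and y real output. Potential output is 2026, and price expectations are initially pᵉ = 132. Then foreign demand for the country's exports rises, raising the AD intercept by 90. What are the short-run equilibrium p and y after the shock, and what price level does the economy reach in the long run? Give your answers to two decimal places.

Short run: p = 238.72, y = 2666.33. Long run: p = 292.08.

AD shifts right: new AD is y = 5531 − 12p. With pᵉ = 132, SRAS is y = 1234 + 6p.
Short run: 5531 − 12p = 1234 + 6p gives 4297 = 18p, so p = 238.72 and y = 5531 − 12p = 2666.33.
y = 2666.33 is above potential 2026; expectations adjust and SRAS shifts left until y = 2026.
Long run: on the new AD curve, 2026 = 5531 − 12p gives p = 292.08.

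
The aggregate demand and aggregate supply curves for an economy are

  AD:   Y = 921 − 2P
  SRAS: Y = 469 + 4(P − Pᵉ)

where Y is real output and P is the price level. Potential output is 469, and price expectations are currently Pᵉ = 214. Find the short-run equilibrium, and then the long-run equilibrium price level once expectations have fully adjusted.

Short run: P = 218, Y = 485. Long run: P = 226.

Short run: with Pᵉ = 214, SRAS is Y = 4P − 387. Setting AD = SRAS gives 1308 = 6P, so P = 218 and Y = 921 − 2·218 = 485.
Output 485 is above potential 469, so over time expected prices rise and SRAS shifts left until Y returns to 469.
Long run: Y = 469 on the AD curve gives 469 = 921 − 2P, so P = 226.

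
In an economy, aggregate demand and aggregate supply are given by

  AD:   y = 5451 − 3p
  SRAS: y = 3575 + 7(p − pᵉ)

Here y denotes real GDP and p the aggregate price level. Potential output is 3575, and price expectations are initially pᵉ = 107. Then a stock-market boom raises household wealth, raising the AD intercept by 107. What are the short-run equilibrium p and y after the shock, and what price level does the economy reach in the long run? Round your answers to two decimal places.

Short run: p = 273.20, y = 4738.40. Long run: p = 661.00.

AD shifts right: new AD is y = 5558 − 3p. With pᵉ = 107, SRAS is y = 2826 + 7p.
Short run: 5558 − 3p = 2826 + 7p gives 2732 = 10p, so p = 273.20 and y = 5558 − 3p = 4738.40.
y = 4738.40 is above potential 3575; expectations adjust and SRAS shifts left until y = 3575.
Long run: on the new AD curve, 3575 = 5558 − 3p gives p = 661.00.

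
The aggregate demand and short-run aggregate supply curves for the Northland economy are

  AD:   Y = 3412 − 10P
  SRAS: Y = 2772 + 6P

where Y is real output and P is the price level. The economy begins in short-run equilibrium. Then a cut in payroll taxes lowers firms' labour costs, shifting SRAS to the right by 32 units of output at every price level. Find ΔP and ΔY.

This is a positive supply shock: SRAS shifts right.
New SRAS: Y = 2804 + 6P.
Set AD = SRAS: 3412 − 10P = 2804 + 6P, so 608 = 16P and P = 38.
Y = 3412 − 10·38 = 3032.
Initially P = 40, Y = 3012, so ΔP = -2 and ΔY = +20.

ΔP = -2, ΔY = +20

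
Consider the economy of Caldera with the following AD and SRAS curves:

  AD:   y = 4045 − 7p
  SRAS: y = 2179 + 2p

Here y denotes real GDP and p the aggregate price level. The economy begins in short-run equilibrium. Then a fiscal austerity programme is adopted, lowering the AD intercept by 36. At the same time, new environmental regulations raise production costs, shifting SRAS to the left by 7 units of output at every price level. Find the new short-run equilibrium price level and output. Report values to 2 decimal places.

After both shocks: AD is y = 4009 − 7p and SRAS is y = 2172 + 2p.
Setting them equal: 1837 = 9p, so p = 204.11.
Substituting into AD, y = 2580.22.

p = 204.11, y = 2580.22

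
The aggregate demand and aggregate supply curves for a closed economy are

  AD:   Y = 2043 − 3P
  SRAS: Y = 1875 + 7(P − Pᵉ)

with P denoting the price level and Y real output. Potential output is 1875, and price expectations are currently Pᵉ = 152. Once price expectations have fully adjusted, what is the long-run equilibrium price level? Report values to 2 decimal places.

Short run: with Pᵉ = 152, SRAS is Y = 811 + 7P. Setting AD = SRAS gives 1232 = 10P, so P = 123.20 and Y = 2043 − 3P = 1673.40.
Output 1673.40 is below potential 1875, so over time expected prices fall and SRAS shifts right until Y returns to 1875.
Long run: Y = 1875 on the AD curve gives 1875 = 2043 − 3P, so P = 56.00.

Long-run P = 56.00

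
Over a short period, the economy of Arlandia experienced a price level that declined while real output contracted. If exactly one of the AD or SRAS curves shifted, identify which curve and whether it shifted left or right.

P fell and Y fell. An AD shift moves P and Y in the same direction; an SRAS shift moves them in opposite directions.
Here P and Y moved in the same direction, so the AD curve shifted.
Since Y fell, AD shifted left.

AD shifted left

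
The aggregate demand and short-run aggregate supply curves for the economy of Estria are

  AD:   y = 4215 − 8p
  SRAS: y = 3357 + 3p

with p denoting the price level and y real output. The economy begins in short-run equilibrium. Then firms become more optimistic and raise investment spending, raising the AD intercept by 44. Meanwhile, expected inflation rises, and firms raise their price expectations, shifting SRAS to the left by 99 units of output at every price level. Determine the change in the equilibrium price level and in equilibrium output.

Δp = +13, Δy = -60

After both shocks: AD is y = 4259 − 8p and SRAS is y = 3258 + 3p.
Setting them equal: 1001 = 11p, so p = 91.
y = 4259 − 8·91 = 3531.
Initially p = 78, y = 3591, so Δp = +13 and Δy = -60.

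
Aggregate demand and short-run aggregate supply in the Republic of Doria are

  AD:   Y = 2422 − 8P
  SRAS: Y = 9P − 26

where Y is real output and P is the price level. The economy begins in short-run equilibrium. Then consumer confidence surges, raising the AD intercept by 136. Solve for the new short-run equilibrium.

P = 152, Y = 1342

This is a positive demand shock: AD shifts right.
New AD: Y = 2558 − 8P.
Set AD = SRAS: 2558 − 8P = 9P − 26, so 2584 = 17P and P = 152.
Y = 2558 − 8·152 = 1342.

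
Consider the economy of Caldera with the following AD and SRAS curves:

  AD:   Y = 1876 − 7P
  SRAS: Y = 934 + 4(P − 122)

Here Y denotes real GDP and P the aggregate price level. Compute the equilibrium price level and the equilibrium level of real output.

Write SRAS as Y = 934 + 4P − 488 = 446 + 4P.
Set AD = SRAS: 1876 − 7P = 446 + 4P, so 1430 = 11P and P = 130.
Then Y = 1876 − 7·130 = 966.

P = 130, Y = 966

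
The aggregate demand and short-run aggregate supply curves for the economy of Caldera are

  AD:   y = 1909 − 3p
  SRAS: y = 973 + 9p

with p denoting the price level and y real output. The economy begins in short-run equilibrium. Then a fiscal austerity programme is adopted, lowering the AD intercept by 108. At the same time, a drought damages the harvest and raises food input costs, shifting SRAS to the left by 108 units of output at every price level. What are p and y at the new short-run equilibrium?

After both shocks: AD is y = 1801 − 3p and SRAS is y = 865 + 9p.
Setting them equal: 936 = 12p, so p = 78.
y = 1801 − 3·78 = 1567.

p = 78, y = 1567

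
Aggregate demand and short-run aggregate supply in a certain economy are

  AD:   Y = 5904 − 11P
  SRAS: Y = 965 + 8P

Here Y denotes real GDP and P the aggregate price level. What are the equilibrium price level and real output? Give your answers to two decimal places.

Set AD = SRAS: 5904 − 11P = 965 + 8P, so 4939 = 19P and P = 259.95.
Substituting into AD, Y = 5904 − 11P = 3044.58.

P = 259.95, Y = 3044.58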